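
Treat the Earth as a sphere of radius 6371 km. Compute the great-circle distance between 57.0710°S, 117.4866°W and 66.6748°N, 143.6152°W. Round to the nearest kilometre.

Δλ = -143.6152 − -117.4866 = -26.1286°.
Δφ = 66.6748 − -57.0710 = 123.7458°.
a = sin²(Δφ/2) + cos φ₁ · cos φ₂ · sin²(Δλ/2) = 0.788752.
c = 2·atan2(√a, √(1−a)) = 2.18647 rad → d = 6371·c ≈ 13929.97 km.

13930 km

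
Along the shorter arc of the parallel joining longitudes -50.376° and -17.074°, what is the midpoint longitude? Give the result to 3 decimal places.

-33.725°

Signed shortest Δλ from -50.376° to -17.074° is +33.302°.
Midpoint longitude = -50.376° + (+33.302°)/2 = -50.376° + 16.651° = -33.725°.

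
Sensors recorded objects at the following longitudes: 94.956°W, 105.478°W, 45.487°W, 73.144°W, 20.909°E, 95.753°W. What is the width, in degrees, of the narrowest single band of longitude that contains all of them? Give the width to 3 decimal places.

126.387°

Sort the longitudes: -105.478°, -95.753°, -94.956°, -73.144°, -45.487°, +20.909°.
Eastward gaps between consecutive values (wrapping around): 9.725°, 0.797°, 21.812°, 27.657°, 66.396°, 233.613°.
Largest gap = 233.613° ⇒ minimal covering band is its complement: 360° − 233.613° = 126.387°.
Band runs from -105.478° eastward to +20.909°.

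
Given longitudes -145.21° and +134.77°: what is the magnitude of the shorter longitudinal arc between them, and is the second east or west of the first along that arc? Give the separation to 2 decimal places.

80.02° west

Raw difference: 134.77 − -145.21 = 279.98°.
Normalise into (−180°, 180°]: 279.98° − 360° = -80.02°.
Negative ⇒ the second point lies to the west; separation 80.02°.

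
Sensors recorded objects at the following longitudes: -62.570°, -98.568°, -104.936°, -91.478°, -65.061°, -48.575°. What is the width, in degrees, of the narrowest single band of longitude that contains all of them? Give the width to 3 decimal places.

Sort the longitudes: -104.936°, -98.568°, -91.478°, -65.061°, -62.570°, -48.575°.
Eastward gaps between consecutive values (wrapping around): 6.368°, 7.090°, 26.417°, 2.491°, 13.995°, 303.639°.
Largest gap = 303.639° ⇒ minimal covering band is its complement: 360° − 303.639° = 56.361°.
Band runs from -104.936° eastward to -48.575°.

56.361°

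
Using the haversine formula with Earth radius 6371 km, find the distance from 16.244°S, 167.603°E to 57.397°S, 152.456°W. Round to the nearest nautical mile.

Δλ = -152.456 − 167.603 = -320.059°; wrapped into (−180°, 180°]: 39.941°.
Δφ = -57.397 − -16.244 = -41.153°.
a = sin²(Δφ/2) + cos φ₁ · cos φ₂ · sin²(Δλ/2) = 0.183865.
c = 2·atan2(√a, √(1−a)) = 0.88632 rad → d = 6371·c ≈ 5646.72 km ≈ 3048.98 nmi.

3049 nmi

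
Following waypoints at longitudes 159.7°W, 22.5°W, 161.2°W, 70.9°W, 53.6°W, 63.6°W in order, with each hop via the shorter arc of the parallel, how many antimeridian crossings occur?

0

Leg 1: -159.7° → -22.5°, shortest Δλ = 137.2° (east) — does not cross 180°.
Leg 2: -22.5° → -161.2°, shortest Δλ = -138.7° (west) — does not cross 180°.
Leg 3: -161.2° → -70.9°, shortest Δλ = 90.3° (east) — does not cross 180°.
Leg 4: -70.9° → -53.6°, shortest Δλ = 17.3° (east) — does not cross 180°.
Leg 5: -53.6° → -63.6°, shortest Δλ = -10.0° (west) — does not cross 180°.
Total crossings: 0.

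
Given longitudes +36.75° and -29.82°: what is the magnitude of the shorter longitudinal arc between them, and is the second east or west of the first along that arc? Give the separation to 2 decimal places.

66.57° west

Raw difference: -29.82 − 36.75 = -66.57°.
Normalise into (−180°, 180°]: -66.57° stays -66.57°.
Negative ⇒ the second point lies to the west; separation 66.57°.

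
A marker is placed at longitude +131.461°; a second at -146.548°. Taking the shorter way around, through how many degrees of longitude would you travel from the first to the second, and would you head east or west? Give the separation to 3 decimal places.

Raw difference: -146.548 − 131.461 = -278.009°.
Normalise into (−180°, 180°]: -278.009° + 360° = 81.991°.
Positive ⇒ the second point lies to the east; separation 81.991°.

81.991° east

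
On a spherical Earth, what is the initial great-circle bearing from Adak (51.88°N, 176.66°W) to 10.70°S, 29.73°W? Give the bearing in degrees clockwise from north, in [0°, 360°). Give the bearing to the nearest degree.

Δλ = -29.73 − -176.66 = 146.93°.
θ = atan2( sin Δλ · cos φ₂ , cos φ₁ · sin φ₂ − sin φ₁ · cos φ₂ · cos Δλ )
  = atan2(0.53618, 0.53320) = 45.160° → normalised to [0°, 360°): 45.160°.

45°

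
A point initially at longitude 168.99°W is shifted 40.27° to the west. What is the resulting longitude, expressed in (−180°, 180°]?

150.74°E

Start at -168.99°; shift −40.27° → -209.26°.
-209.26° lies outside (−180°, 180°]; add 360° → +150.74°.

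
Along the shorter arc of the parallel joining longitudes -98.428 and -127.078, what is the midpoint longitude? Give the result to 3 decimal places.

-112.753°

Signed shortest Δλ from -98.428° to -127.078° is -28.650°.
Midpoint longitude = -98.428° + (-28.650°)/2 = -98.428° − 14.325° = -112.753°.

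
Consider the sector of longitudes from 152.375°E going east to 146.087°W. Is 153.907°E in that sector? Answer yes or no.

Yes

Band width going east from +152.375° to -146.087°: ((-146.087 − 152.375) mod 360) = 61.538°.
Offset of +153.907° east of the west edge: ((153.907 − 152.375) mod 360) = 1.532°.
1.532° ≤ 61.538° ⇒ inside.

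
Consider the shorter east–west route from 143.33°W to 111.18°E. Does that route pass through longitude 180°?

Yes

Naïve |111.18 − -143.33| = 254.51° > 180°, so the shorter arc goes the other way round — across 180°.
Signed shortest Δλ = ((111.18 − -143.33 + 180) mod 360) − 180 = -105.49°.
Going west by 105.49° from -143.33° passes through 180° before reaching +111.18°.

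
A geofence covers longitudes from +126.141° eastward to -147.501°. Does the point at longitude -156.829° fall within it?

Band width going east from +126.141° to -147.501°: ((-147.501 − 126.141) mod 360) = 86.358°.
Offset of -156.829° east of the west edge: ((-156.829 − 126.141) mod 360) = 77.030°.
77.030° ≤ 86.358° ⇒ inside.

Yes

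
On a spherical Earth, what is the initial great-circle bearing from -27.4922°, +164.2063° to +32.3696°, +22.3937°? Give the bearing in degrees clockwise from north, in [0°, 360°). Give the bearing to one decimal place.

Δλ = 22.3937 − 164.2063 = -141.8126°.
θ = atan2( sin Δλ · cos φ₂ , cos φ₁ · sin φ₂ − sin φ₁ · cos φ₂ · cos Δλ )
  = atan2(-0.52217, 0.16846) = -72.119° → normalised to [0°, 360°): 287.881°.

287.9°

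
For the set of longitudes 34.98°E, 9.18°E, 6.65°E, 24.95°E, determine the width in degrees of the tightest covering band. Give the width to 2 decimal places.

Sort the longitudes: +6.65°, +9.18°, +24.95°, +34.98°.
Eastward gaps between consecutive values (wrapping around): 2.53°, 15.77°, 10.03°, 331.67°.
Largest gap = 331.67° ⇒ minimal covering band is its complement: 360° − 331.67° = 28.33°.
Band runs from +6.65° eastward to +34.98°.

28.33°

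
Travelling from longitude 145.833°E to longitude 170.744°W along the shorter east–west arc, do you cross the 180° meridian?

Yes

Naïve |-170.744 − 145.833| = 316.577° > 180°, so the shorter arc goes the other way round — across 180°.
Signed shortest Δλ = ((-170.744 − 145.833 + 180) mod 360) − 180 = 43.423°.
Going east by 43.423° from +145.833° passes through 180° before reaching -170.744°.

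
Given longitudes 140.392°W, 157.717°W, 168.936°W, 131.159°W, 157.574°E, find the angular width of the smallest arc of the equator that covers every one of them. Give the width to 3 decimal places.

71.267°

Sort the longitudes: -168.936°, -157.717°, -140.392°, -131.159°, +157.574°.
Eastward gaps between consecutive values (wrapping around): 11.219°, 17.325°, 9.233°, 288.733°, 33.490°.
Largest gap = 288.733° ⇒ minimal covering band is its complement: 360° − 288.733° = 71.267°.
Band runs from +157.574° eastward to -131.159°, crossing the antimeridian.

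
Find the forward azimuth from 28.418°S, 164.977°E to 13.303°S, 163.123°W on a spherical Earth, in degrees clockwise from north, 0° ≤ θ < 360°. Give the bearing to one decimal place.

69.6°

Δλ = -163.123 − 164.977 = -328.100°; wrapped into (−180°, 180°]: 31.900°.
θ = atan2( sin Δλ · cos φ₂ , cos φ₁ · sin φ₂ − sin φ₁ · cos φ₂ · cos Δλ )
  = atan2(0.51426, 0.19081) = 69.643° → normalised to [0°, 360°): 69.643°.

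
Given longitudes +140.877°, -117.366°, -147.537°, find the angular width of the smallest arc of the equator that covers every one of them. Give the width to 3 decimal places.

Sort the longitudes: -147.537°, -117.366°, +140.877°.
Eastward gaps between consecutive values (wrapping around): 30.171°, 258.243°, 71.586°.
Largest gap = 258.243° ⇒ minimal covering band is its complement: 360° − 258.243° = 101.757°.
Band runs from +140.877° eastward to -117.366°, crossing the antimeridian.

101.757°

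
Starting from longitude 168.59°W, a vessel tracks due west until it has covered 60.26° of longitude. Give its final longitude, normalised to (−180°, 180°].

Start at -168.59°; shift −60.26° → -228.85°.
-228.85° lies outside (−180°, 180°]; add 360° → +131.15°.

131.15°E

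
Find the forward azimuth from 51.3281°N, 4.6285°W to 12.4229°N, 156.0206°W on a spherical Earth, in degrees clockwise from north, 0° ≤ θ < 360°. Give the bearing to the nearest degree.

330°

Δλ = -156.0206 − -4.6285 = -151.3921°.
θ = atan2( sin Δλ · cos φ₂ , cos φ₁ · sin φ₂ − sin φ₁ · cos φ₂ · cos Δλ )
  = atan2(-0.46760, 0.80380) = -30.188° → normalised to [0°, 360°): 329.812°.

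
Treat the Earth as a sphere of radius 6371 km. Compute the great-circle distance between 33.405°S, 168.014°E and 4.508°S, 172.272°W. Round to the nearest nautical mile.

Δλ = -172.272 − 168.014 = -340.286°; wrapped into (−180°, 180°]: 19.714°.
Δφ = -4.508 − -33.405 = 28.897°.
a = sin²(Δφ/2) + cos φ₁ · cos φ₂ · sin²(Δλ/2) = 0.086644.
c = 2·atan2(√a, √(1−a)) = 0.59756 rad → d = 6371·c ≈ 3807.04 km ≈ 2055.64 nmi.

2056 nmi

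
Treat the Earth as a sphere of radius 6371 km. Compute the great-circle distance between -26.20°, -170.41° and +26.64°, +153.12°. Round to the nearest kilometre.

Δλ = 153.12 − -170.41 = 323.53°; wrapped into (−180°, 180°]: -36.47°.
Δφ = 26.64 − -26.20 = 52.84°.
a = sin²(Δφ/2) + cos φ₁ · cos φ₂ · sin²(Δλ/2) = 0.276508.
c = 2·atan2(√a, √(1−a)) = 1.10740 rad → d = 6371·c ≈ 7055.28 km.

7055 km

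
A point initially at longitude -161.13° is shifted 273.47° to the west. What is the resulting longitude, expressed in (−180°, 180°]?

-74.60°

Start at -161.13°; shift −273.47° → -434.60°.
-434.60° lies outside (−180°, 180°]; add 360° → -74.60°.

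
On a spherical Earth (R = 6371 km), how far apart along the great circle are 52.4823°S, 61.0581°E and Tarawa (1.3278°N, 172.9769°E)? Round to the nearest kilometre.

11589 km

Δλ = 172.9769 − 61.0581 = 111.9188°.
Δφ = 1.3278 − -52.4823 = 53.8101°.
a = sin²(Δφ/2) + cos φ₁ · cos φ₂ · sin²(Δλ/2) = 0.622828.
c = 2·atan2(√a, √(1−a)) = 1.81899 rad → d = 6371·c ≈ 11588.80 km.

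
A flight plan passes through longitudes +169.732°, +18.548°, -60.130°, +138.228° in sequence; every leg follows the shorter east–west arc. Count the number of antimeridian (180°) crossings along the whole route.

1

Leg 1: +169.732° → +18.548°, shortest Δλ = -151.184° (west) — does not cross 180°.
Leg 2: +18.548° → -60.130°, shortest Δλ = -78.678° (west) — does not cross 180°.
Leg 3: -60.130° → +138.228°, shortest Δλ = -161.642° (west) — crosses 180°.
Total crossings: 1.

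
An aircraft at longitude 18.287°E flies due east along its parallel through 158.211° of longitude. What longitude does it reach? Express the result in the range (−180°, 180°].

Start at +18.287°; shift +158.211° → +176.498°.
+176.498° already lies in (−180°, 180°].

176.498°E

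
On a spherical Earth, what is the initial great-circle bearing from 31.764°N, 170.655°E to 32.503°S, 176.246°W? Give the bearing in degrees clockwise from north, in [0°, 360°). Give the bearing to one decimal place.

Δλ = -176.246 − 170.655 = -346.901°; wrapped into (−180°, 180°]: 13.099°.
θ = atan2( sin Δλ · cos φ₂ , cos φ₁ · sin φ₂ − sin φ₁ · cos φ₂ · cos Δλ )
  = atan2(0.19114, -0.88928) = 167.870° → normalised to [0°, 360°): 167.870°.

167.9°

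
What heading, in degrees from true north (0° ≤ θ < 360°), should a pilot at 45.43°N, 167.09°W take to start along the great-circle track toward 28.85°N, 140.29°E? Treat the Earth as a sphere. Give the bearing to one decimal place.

Δλ = 140.29 − -167.09 = 307.38°; wrapped into (−180°, 180°]: -52.62°.
θ = atan2( sin Δλ · cos φ₂ , cos φ₁ · sin φ₂ − sin φ₁ · cos φ₂ · cos Δλ )
  = atan2(-0.69600, -0.04019) = -93.305° → normalised to [0°, 360°): 266.695°.

266.7°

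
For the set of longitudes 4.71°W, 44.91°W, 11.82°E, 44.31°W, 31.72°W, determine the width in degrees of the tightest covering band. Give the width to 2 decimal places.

56.73°

Sort the longitudes: -44.91°, -44.31°, -31.72°, -4.71°, +11.82°.
Eastward gaps between consecutive values (wrapping around): 0.60°, 12.59°, 27.01°, 16.53°, 303.27°.
Largest gap = 303.27° ⇒ minimal covering band is its complement: 360° − 303.27° = 56.73°.
Band runs from -44.91° eastward to +11.82°.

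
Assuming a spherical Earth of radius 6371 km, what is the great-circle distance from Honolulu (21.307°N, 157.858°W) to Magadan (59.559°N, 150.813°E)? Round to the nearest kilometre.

Δλ = 150.813 − -157.858 = 308.671°; wrapped into (−180°, 180°]: -51.329°.
Δφ = 59.559 − 21.307 = 38.252°.
a = sin²(Δφ/2) + cos φ₁ · cos φ₂ · sin²(Δλ/2) = 0.195892.
c = 2·atan2(√a, √(1−a)) = 0.91699 rad → d = 6371·c ≈ 5842.11 km.

5842 km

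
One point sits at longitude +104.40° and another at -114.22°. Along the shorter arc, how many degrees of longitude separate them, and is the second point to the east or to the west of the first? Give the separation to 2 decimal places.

141.38° east

Raw difference: -114.22 − 104.40 = -218.62°.
Normalise into (−180°, 180°]: -218.62° + 360° = 141.38°.
Positive ⇒ the second point lies to the east; separation 141.38°.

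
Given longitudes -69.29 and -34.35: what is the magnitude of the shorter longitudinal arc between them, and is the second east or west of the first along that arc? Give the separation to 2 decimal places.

Raw difference: -34.35 − -69.29 = 34.94°.
Normalise into (−180°, 180°]: 34.94° stays 34.94°.
Positive ⇒ the second point lies to the east; separation 34.94°.

34.94° east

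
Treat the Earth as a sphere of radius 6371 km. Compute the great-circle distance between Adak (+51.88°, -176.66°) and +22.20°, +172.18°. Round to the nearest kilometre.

3437 km

Δλ = 172.18 − -176.66 = 348.84°; wrapped into (−180°, 180°]: -11.16°.
Δφ = 22.20 − 51.88 = -29.68°.
a = sin²(Δφ/2) + cos φ₁ · cos φ₂ · sin²(Δλ/2) = 0.071002.
c = 2·atan2(√a, √(1−a)) = 0.53944 rad → d = 6371·c ≈ 3436.77 km.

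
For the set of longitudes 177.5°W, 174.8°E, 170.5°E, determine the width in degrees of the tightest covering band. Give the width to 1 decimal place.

Sort the longitudes: -177.5°, +170.5°, +174.8°.
Eastward gaps between consecutive values (wrapping around): 348.0°, 4.3°, 7.7°.
Largest gap = 348.0° ⇒ minimal covering band is its complement: 360° − 348.0° = 12.0°.
Band runs from +170.5° eastward to -177.5°, crossing the antimeridian.

12.0°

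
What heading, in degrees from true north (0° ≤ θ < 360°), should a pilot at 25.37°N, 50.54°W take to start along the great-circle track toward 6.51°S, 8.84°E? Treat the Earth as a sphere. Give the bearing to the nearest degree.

110°

Δλ = 8.84 − -50.54 = 59.38°.
θ = atan2( sin Δλ · cos φ₂ , cos φ₁ · sin φ₂ − sin φ₁ · cos φ₂ · cos Δλ )
  = atan2(0.85502, -0.31927) = 110.476° → normalised to [0°, 360°): 110.476°.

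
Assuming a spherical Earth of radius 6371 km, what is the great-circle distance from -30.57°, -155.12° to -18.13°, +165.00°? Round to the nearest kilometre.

4244 km

Δλ = 165.00 − -155.12 = 320.12°; wrapped into (−180°, 180°]: -39.88°.
Δφ = -18.13 − -30.57 = 12.44°.
a = sin²(Δφ/2) + cos φ₁ · cos φ₂ · sin²(Δλ/2) = 0.106907.
c = 2·atan2(√a, √(1−a)) = 0.66618 rad → d = 6371·c ≈ 4244.26 km.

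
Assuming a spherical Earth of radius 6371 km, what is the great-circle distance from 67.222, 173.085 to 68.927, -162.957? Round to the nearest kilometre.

1006 km

Δλ = -162.957 − 173.085 = -336.042°; wrapped into (−180°, 180°]: 23.958°.
Δφ = 68.927 − 67.222 = 1.705°.
a = sin²(Δφ/2) + cos φ₁ · cos φ₂ · sin²(Δλ/2) = 0.006218.
c = 2·atan2(√a, √(1−a)) = 0.15787 rad → d = 6371·c ≈ 1005.82 km.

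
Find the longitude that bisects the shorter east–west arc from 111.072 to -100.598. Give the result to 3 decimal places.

-174.763°

Signed shortest Δλ from +111.072° to -100.598° is +148.330°.
Midpoint longitude = +111.072° + (+148.330°)/2 = +111.072° + 74.165° = +185.237°.
Normalise into (−180°, 180°]: -174.763°.
(The naïve average (+111.072 + -100.598)/2 = 5.237° is on the wrong side of the globe.)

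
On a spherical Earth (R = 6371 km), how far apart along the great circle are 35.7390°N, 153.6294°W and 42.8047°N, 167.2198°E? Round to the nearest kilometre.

3428 km

Δλ = 167.2198 − -153.6294 = 320.8492°; wrapped into (−180°, 180°]: -39.1508°.
Δφ = 42.8047 − 35.7390 = 7.0657°.
a = sin²(Δφ/2) + cos φ₁ · cos φ₂ · sin²(Δλ/2) = 0.070647.
c = 2·atan2(√a, √(1−a)) = 0.53806 rad → d = 6371·c ≈ 3427.97 km.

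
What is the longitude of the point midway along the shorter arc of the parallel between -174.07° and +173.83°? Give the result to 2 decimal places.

+179.88°

Signed shortest Δλ from -174.07° to +173.83° is -12.10°.
Midpoint longitude = -174.07° + (-12.10°)/2 = -174.07° − 6.05° = -180.12°.
Normalise into (−180°, 180°]: +179.88°.
(The naïve average (-174.07 + +173.83)/2 = -0.12° is on the wrong side of the globe.)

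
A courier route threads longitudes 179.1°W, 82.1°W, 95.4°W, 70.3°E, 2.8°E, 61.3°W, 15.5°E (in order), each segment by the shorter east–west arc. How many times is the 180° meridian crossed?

0

Leg 1: -179.1° → -82.1°, shortest Δλ = 97.0° (east) — does not cross 180°.
Leg 2: -82.1° → -95.4°, shortest Δλ = -13.3° (west) — does not cross 180°.
Leg 3: -95.4° → +70.3°, shortest Δλ = 165.7° (east) — does not cross 180°.
Leg 4: +70.3° → +2.8°, shortest Δλ = -67.5° (west) — does not cross 180°.
Leg 5: +2.8° → -61.3°, shortest Δλ = -64.1° (west) — does not cross 180°.
Leg 6: -61.3° → +15.5°, shortest Δλ = 76.8° (east) — does not cross 180°.
Total crossings: 0.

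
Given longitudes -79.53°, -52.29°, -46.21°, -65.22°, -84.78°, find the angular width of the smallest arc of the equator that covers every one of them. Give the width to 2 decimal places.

38.57°

Sort the longitudes: -84.78°, -79.53°, -65.22°, -52.29°, -46.21°.
Eastward gaps between consecutive values (wrapping around): 5.25°, 14.31°, 12.93°, 6.08°, 321.43°.
Largest gap = 321.43° ⇒ minimal covering band is its complement: 360° − 321.43° = 38.57°.
Band runs from -84.78° eastward to -46.21°.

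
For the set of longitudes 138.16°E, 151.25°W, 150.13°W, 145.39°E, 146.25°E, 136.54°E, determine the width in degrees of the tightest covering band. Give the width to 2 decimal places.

73.33°

Sort the longitudes: -151.25°, -150.13°, +136.54°, +138.16°, +145.39°, +146.25°.
Eastward gaps between consecutive values (wrapping around): 1.12°, 286.67°, 1.62°, 7.23°, 0.86°, 62.50°.
Largest gap = 286.67° ⇒ minimal covering band is its complement: 360° − 286.67° = 73.33°.
Band runs from +136.54° eastward to -150.13°, crossing the antimeridian.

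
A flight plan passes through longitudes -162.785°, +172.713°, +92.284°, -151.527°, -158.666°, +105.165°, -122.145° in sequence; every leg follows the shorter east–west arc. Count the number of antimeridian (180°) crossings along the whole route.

Leg 1: -162.785° → +172.713°, shortest Δλ = -24.502° (west) — crosses 180°.
Leg 2: +172.713° → +92.284°, shortest Δλ = -80.429° (west) — does not cross 180°.
Leg 3: +92.284° → -151.527°, shortest Δλ = 116.189° (east) — crosses 180°.
Leg 4: -151.527° → -158.666°, shortest Δλ = -7.139° (west) — does not cross 180°.
Leg 5: -158.666° → +105.165°, shortest Δλ = -96.169° (west) — crosses 180°.
Leg 6: +105.165° → -122.145°, shortest Δλ = 132.69° (east) — crosses 180°.
Total crossings: 4.

4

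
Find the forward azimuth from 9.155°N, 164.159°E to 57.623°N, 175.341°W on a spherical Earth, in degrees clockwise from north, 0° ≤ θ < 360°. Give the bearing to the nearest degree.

14°

Δλ = -175.341 − 164.159 = -339.500°; wrapped into (−180°, 180°]: 20.500°.
θ = atan2( sin Δλ · cos φ₂ , cos φ₁ · sin φ₂ − sin φ₁ · cos φ₂ · cos Δλ )
  = atan2(0.18753, 0.75398) = 13.967° → normalised to [0°, 360°): 13.967°.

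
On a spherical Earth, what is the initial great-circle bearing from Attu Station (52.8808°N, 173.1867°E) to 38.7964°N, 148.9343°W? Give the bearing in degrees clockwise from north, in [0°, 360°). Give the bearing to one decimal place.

103.2°

Δλ = -148.9343 − 173.1867 = -322.1210°; wrapped into (−180°, 180°]: 37.8790°.
θ = atan2( sin Δλ · cos φ₂ , cos φ₁ · sin φ₂ − sin φ₁ · cos φ₂ · cos Δλ )
  = atan2(0.47853, -0.11241) = 103.220° → normalised to [0°, 360°): 103.220°.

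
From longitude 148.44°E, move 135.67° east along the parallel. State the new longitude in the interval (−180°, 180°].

75.89°W

Start at +148.44°; shift +135.67° → +284.11°.
+284.11° lies outside (−180°, 180°]; subtract 360° → -75.89°.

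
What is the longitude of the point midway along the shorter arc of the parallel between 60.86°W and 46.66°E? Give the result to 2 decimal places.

Signed shortest Δλ from -60.86° to +46.66° is +107.52°.
Midpoint longitude = -60.86° + (+107.52°)/2 = -60.86° + 53.76° = -7.10°.

7.10°W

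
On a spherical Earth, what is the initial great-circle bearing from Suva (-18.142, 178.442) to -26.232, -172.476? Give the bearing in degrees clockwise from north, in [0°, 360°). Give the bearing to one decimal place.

Δλ = -172.476 − 178.442 = -350.918°; wrapped into (−180°, 180°]: 9.082°.
θ = atan2( sin Δλ · cos φ₂ , cos φ₁ · sin φ₂ − sin φ₁ · cos φ₂ · cos Δλ )
  = atan2(0.14159, -0.14423) = 135.529° → normalised to [0°, 360°): 135.529°.

135.5°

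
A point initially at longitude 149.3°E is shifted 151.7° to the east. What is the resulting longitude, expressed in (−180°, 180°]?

Start at +149.3°; shift +151.7° → +301.0°.
+301.0° lies outside (−180°, 180°]; subtract 360° → -59.0°.

59.0°W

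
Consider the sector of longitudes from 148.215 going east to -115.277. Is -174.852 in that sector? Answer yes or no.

Band width going east from +148.215° to -115.277°: ((-115.277 − 148.215) mod 360) = 96.508°.
Offset of -174.852° east of the west edge: ((-174.852 − 148.215) mod 360) = 36.933°.
36.933° ≤ 96.508° ⇒ inside.

Yes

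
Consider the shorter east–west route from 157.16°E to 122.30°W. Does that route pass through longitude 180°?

Yes

Naïve |-122.30 − 157.16| = 279.46° > 180°, so the shorter arc goes the other way round — across 180°.
Signed shortest Δλ = ((-122.30 − 157.16 + 180) mod 360) − 180 = 80.54°.
Going east by 80.54° from +157.16° passes through 180° before reaching -122.30°.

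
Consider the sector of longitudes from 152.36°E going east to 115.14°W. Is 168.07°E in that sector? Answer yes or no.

Band width going east from +152.36° to -115.14°: ((-115.14 − 152.36) mod 360) = 92.50°.
Offset of +168.07° east of the west edge: ((168.07 − 152.36) mod 360) = 15.71°.
15.71° ≤ 92.50° ⇒ inside.

Yes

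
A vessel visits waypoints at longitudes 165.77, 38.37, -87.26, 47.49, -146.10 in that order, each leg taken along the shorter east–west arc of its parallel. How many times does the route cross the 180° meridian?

Leg 1: +165.77° → +38.37°, shortest Δλ = -127.4° (west) — does not cross 180°.
Leg 2: +38.37° → -87.26°, shortest Δλ = -125.63° (west) — does not cross 180°.
Leg 3: -87.26° → +47.49°, shortest Δλ = 134.75° (east) — does not cross 180°.
Leg 4: +47.49° → -146.10°, shortest Δλ = 166.41° (east) — crosses 180°.
Total crossings: 1.

1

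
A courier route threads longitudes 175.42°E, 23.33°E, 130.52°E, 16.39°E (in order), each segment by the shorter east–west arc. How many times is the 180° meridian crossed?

0

Leg 1: +175.42° → +23.33°, shortest Δλ = -152.09° (west) — does not cross 180°.
Leg 2: +23.33° → +130.52°, shortest Δλ = 107.19° (east) — does not cross 180°.
Leg 3: +130.52° → +16.39°, shortest Δλ = -114.13° (west) — does not cross 180°.
Total crossings: 0.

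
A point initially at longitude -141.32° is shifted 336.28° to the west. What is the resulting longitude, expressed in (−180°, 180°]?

Start at -141.32°; shift −336.28° → -477.60°.
-477.60° lies outside (−180°, 180°]; add 360° → -117.60°.

-117.60°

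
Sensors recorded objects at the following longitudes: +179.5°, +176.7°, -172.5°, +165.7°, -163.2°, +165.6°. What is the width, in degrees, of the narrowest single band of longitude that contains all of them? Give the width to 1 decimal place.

Sort the longitudes: -172.5°, -163.2°, +165.6°, +165.7°, +176.7°, +179.5°.
Eastward gaps between consecutive values (wrapping around): 9.3°, 328.8°, 0.1°, 11.0°, 2.8°, 8.0°.
Largest gap = 328.8° ⇒ minimal covering band is its complement: 360° − 328.8° = 31.2°.
Band runs from +165.6° eastward to -163.2°, crossing the antimeridian.

31.2°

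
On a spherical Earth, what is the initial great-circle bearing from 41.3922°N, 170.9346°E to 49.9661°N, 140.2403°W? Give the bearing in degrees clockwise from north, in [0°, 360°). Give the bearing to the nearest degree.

59°

Δλ = -140.2403 − 170.9346 = -311.1749°; wrapped into (−180°, 180°]: 48.8251°.
θ = atan2( sin Δλ · cos φ₂ , cos φ₁ · sin φ₂ − sin φ₁ · cos φ₂ · cos Δλ )
  = atan2(0.48417, 0.29439) = 58.699° → normalised to [0°, 360°): 58.699°.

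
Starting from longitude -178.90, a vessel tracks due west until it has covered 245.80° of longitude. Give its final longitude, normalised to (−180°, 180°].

Start at -178.90°; shift −245.80° → -424.70°.
-424.70° lies outside (−180°, 180°]; add 360° → -64.70°.

-64.70°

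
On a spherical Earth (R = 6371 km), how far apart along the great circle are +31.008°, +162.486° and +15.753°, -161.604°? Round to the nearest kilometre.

Δλ = -161.604 − 162.486 = -324.090°; wrapped into (−180°, 180°]: 35.910°.
Δφ = 15.753 − 31.008 = -15.255°.
a = sin²(Δφ/2) + cos φ₁ · cos φ₂ · sin²(Δλ/2) = 0.096009.
c = 2·atan2(√a, √(1−a)) = 0.63008 rad → d = 6371·c ≈ 4014.22 km.

4014 km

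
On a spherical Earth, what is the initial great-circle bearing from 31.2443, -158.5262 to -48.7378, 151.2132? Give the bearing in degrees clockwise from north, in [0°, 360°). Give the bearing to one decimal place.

210.5°

Δλ = 151.2132 − -158.5262 = 309.7394°; wrapped into (−180°, 180°]: -50.2606°.
θ = atan2( sin Δλ · cos φ₂ , cos φ₁ · sin φ₂ − sin φ₁ · cos φ₂ · cos Δλ )
  = atan2(-0.50713, -0.86136) = -149.512° → normalised to [0°, 360°): 210.488°.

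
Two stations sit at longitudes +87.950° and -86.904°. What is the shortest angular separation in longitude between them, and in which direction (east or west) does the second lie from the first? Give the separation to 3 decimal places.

174.854° west

Raw difference: -86.904 − 87.950 = -174.854°.
Normalise into (−180°, 180°]: -174.854° stays -174.854°.
Negative ⇒ the second point lies to the west; separation 174.854°.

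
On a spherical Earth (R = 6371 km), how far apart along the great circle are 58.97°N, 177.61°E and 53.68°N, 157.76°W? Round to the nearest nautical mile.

873 nmi

Δλ = -157.76 − 177.61 = -335.37°; wrapped into (−180°, 180°]: 24.63°.
Δφ = 53.68 − 58.97 = -5.29°.
a = sin²(Δφ/2) + cos φ₁ · cos φ₂ · sin²(Δλ/2) = 0.016019.
c = 2·atan2(√a, √(1−a)) = 0.25381 rad → d = 6371·c ≈ 1617.04 km ≈ 873.13 nmi.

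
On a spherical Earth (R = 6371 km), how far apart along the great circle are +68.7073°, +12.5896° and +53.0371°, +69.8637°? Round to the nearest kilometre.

3380 km

Δλ = 69.8637 − 12.5896 = 57.2741°.
Δφ = 53.0371 − 68.7073 = -15.6702°.
a = sin²(Δφ/2) + cos φ₁ · cos φ₂ · sin²(Δλ/2) = 0.068737.
c = 2·atan2(√a, √(1−a)) = 0.53055 rad → d = 6371·c ≈ 3380.16 km.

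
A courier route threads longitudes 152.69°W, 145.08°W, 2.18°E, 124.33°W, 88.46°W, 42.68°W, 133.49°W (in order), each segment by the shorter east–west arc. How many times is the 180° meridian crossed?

0

Leg 1: -152.69° → -145.08°, shortest Δλ = 7.61° (east) — does not cross 180°.
Leg 2: -145.08° → +2.18°, shortest Δλ = 147.26° (east) — does not cross 180°.
Leg 3: +2.18° → -124.33°, shortest Δλ = -126.51° (west) — does not cross 180°.
Leg 4: -124.33° → -88.46°, shortest Δλ = 35.87° (east) — does not cross 180°.
Leg 5: -88.46° → -42.68°, shortest Δλ = 45.78° (east) — does not cross 180°.
Leg 6: -42.68° → -133.49°, shortest Δλ = -90.81° (west) — does not cross 180°.
Total crossings: 0.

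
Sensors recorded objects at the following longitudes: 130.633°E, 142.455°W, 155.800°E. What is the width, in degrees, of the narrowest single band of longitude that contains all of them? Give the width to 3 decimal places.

86.912°

Sort the longitudes: -142.455°, +130.633°, +155.800°.
Eastward gaps between consecutive values (wrapping around): 273.088°, 25.167°, 61.745°.
Largest gap = 273.088° ⇒ minimal covering band is its complement: 360° − 273.088° = 86.912°.
Band runs from +130.633° eastward to -142.455°, crossing the antimeridian.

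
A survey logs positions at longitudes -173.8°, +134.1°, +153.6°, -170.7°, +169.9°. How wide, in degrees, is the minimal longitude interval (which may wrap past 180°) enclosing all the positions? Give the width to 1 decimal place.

Sort the longitudes: -173.8°, -170.7°, +134.1°, +153.6°, +169.9°.
Eastward gaps between consecutive values (wrapping around): 3.1°, 304.8°, 19.5°, 16.3°, 16.3°.
Largest gap = 304.8° ⇒ minimal covering band is its complement: 360° − 304.8° = 55.2°.
Band runs from +134.1° eastward to -170.7°, crossing the antimeridian.

55.2°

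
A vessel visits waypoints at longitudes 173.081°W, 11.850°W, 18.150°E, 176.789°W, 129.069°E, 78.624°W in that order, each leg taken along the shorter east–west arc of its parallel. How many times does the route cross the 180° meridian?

3

Leg 1: -173.081° → -11.850°, shortest Δλ = 161.231° (east) — does not cross 180°.
Leg 2: -11.850° → +18.150°, shortest Δλ = 30.0° (east) — does not cross 180°.
Leg 3: +18.150° → -176.789°, shortest Δλ = 165.061° (east) — crosses 180°.
Leg 4: -176.789° → +129.069°, shortest Δλ = -54.142° (west) — crosses 180°.
Leg 5: +129.069° → -78.624°, shortest Δλ = 152.307° (east) — crosses 180°.
Total crossings: 3.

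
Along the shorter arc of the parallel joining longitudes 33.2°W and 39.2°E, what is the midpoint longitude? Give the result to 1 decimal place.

Signed shortest Δλ from -33.2° to +39.2° is +72.4°.
Midpoint longitude = -33.2° + (+72.4°)/2 = -33.2° + 36.2° = +3.0°.

3.0°E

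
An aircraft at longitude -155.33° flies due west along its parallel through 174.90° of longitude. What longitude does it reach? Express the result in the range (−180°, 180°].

Start at -155.33°; shift −174.90° → -330.23°.
-330.23° lies outside (−180°, 180°]; add 360° → +29.77°.

+29.77°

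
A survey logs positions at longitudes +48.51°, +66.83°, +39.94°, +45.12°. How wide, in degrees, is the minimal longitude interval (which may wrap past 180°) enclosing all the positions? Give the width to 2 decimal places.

26.89°

Sort the longitudes: +39.94°, +45.12°, +48.51°, +66.83°.
Eastward gaps between consecutive values (wrapping around): 5.18°, 3.39°, 18.32°, 333.11°.
Largest gap = 333.11° ⇒ minimal covering band is its complement: 360° − 333.11° = 26.89°.
Band runs from +39.94° eastward to +66.83°.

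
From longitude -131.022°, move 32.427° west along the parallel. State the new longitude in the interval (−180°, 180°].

-163.449°

Start at -131.022°; shift −32.427° → -163.449°.
-163.449° already lies in (−180°, 180°].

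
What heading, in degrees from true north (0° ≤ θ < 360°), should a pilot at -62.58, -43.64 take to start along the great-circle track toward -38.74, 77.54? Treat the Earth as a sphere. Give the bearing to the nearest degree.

Δλ = 77.54 − -43.64 = 121.18°.
θ = atan2( sin Δλ · cos φ₂ , cos φ₁ · sin φ₂ − sin φ₁ · cos φ₂ · cos Δλ )
  = atan2(0.66732, -0.64664) = 134.098° → normalised to [0°, 360°): 134.098°.

134°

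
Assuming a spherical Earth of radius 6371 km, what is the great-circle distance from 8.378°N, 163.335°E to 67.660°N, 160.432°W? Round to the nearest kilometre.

Δλ = -160.432 − 163.335 = -323.767°; wrapped into (−180°, 180°]: 36.233°.
Δφ = 67.660 − 8.378 = 59.282°.
a = sin²(Δφ/2) + cos φ₁ · cos φ₂ · sin²(Δλ/2) = 0.280953.
c = 2·atan2(√a, √(1−a)) = 1.11732 rad → d = 6371·c ≈ 7118.44 km.

7118 km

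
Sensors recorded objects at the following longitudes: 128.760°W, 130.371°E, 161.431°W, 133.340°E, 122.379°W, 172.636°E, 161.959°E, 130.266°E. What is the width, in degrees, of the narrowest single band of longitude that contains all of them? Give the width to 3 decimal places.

107.355°

Sort the longitudes: -161.431°, -128.760°, -122.379°, +130.266°, +130.371°, +133.340°, +161.959°, +172.636°.
Eastward gaps between consecutive values (wrapping around): 32.671°, 6.381°, 252.645°, 0.105°, 2.969°, 28.619°, 10.677°, 25.933°.
Largest gap = 252.645° ⇒ minimal covering band is its complement: 360° − 252.645° = 107.355°.
Band runs from +130.266° eastward to -122.379°, crossing the antimeridian.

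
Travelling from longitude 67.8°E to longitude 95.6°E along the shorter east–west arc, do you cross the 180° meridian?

Signed shortest Δλ = ((95.6 − 67.8 + 180) mod 360) − 180 = 27.8°.
Going east by 27.8° from +67.8° reaches +95.6° without touching 180°.

No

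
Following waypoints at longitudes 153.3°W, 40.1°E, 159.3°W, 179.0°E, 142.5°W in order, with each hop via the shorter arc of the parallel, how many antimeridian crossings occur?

4

Leg 1: -153.3° → +40.1°, shortest Δλ = -166.6° (west) — crosses 180°.
Leg 2: +40.1° → -159.3°, shortest Δλ = 160.6° (east) — crosses 180°.
Leg 3: -159.3° → +179.0°, shortest Δλ = -21.7° (west) — crosses 180°.
Leg 4: +179.0° → -142.5°, shortest Δλ = 38.5° (east) — crosses 180°.
Total crossings: 4.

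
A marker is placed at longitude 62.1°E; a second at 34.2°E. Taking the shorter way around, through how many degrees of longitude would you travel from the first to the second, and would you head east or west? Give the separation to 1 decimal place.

27.9° west

Raw difference: 34.2 − 62.1 = -27.9°.
Normalise into (−180°, 180°]: -27.9° stays -27.9°.
Negative ⇒ the second point lies to the west; separation 27.9°.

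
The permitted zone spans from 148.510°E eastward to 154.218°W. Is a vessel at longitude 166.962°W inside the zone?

Yes

Band width going east from +148.510° to -154.218°: ((-154.218 − 148.510) mod 360) = 57.272°.
Offset of -166.962° east of the west edge: ((-166.962 − 148.510) mod 360) = 44.528°.
44.528° ≤ 57.272° ⇒ inside.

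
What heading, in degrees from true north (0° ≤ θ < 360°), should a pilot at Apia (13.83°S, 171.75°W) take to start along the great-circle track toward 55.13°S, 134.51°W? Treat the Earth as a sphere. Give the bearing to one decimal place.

Δλ = -134.51 − -171.75 = 37.24°.
θ = atan2( sin Δλ · cos φ₂ , cos φ₁ · sin φ₂ − sin φ₁ · cos φ₂ · cos Δλ )
  = atan2(0.34598, -0.68787) = 153.299° → normalised to [0°, 360°): 153.299°.

153.3°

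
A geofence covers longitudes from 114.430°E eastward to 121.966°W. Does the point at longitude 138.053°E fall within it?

Band width going east from +114.430° to -121.966°: ((-121.966 − 114.430) mod 360) = 123.604°.
Offset of +138.053° east of the west edge: ((138.053 − 114.430) mod 360) = 23.623°.
23.623° ≤ 123.604° ⇒ inside.

Yes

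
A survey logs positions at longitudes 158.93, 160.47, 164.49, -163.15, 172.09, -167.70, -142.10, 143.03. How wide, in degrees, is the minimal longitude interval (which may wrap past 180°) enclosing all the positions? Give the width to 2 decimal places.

Sort the longitudes: -167.70°, -163.15°, -142.10°, +143.03°, +158.93°, +160.47°, +164.49°, +172.09°.
Eastward gaps between consecutive values (wrapping around): 4.55°, 21.05°, 285.13°, 15.90°, 1.54°, 4.02°, 7.60°, 20.21°.
Largest gap = 285.13° ⇒ minimal covering band is its complement: 360° − 285.13° = 74.87°.
Band runs from +143.03° eastward to -142.10°, crossing the antimeridian.

74.87°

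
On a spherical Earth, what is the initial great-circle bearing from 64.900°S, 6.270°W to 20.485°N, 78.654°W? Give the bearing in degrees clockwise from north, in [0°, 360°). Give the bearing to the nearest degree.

294°

Δλ = -78.654 − -6.270 = -72.384°.
θ = atan2( sin Δλ · cos φ₂ , cos φ₁ · sin φ₂ − sin φ₁ · cos φ₂ · cos Δλ )
  = atan2(-0.89284, 0.40518) = -65.591° → normalised to [0°, 360°): 294.409°.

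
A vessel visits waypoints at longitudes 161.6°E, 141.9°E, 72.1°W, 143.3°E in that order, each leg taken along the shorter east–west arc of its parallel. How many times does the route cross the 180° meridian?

2

Leg 1: +161.6° → +141.9°, shortest Δλ = -19.7° (west) — does not cross 180°.
Leg 2: +141.9° → -72.1°, shortest Δλ = 146.0° (east) — crosses 180°.
Leg 3: -72.1° → +143.3°, shortest Δλ = -144.6° (west) — crosses 180°.
Total crossings: 2.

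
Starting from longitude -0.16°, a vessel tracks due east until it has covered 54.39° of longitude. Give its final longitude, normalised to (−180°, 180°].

Start at -0.16°; shift +54.39° → +54.23°.
+54.23° already lies in (−180°, 180°].

+54.23°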